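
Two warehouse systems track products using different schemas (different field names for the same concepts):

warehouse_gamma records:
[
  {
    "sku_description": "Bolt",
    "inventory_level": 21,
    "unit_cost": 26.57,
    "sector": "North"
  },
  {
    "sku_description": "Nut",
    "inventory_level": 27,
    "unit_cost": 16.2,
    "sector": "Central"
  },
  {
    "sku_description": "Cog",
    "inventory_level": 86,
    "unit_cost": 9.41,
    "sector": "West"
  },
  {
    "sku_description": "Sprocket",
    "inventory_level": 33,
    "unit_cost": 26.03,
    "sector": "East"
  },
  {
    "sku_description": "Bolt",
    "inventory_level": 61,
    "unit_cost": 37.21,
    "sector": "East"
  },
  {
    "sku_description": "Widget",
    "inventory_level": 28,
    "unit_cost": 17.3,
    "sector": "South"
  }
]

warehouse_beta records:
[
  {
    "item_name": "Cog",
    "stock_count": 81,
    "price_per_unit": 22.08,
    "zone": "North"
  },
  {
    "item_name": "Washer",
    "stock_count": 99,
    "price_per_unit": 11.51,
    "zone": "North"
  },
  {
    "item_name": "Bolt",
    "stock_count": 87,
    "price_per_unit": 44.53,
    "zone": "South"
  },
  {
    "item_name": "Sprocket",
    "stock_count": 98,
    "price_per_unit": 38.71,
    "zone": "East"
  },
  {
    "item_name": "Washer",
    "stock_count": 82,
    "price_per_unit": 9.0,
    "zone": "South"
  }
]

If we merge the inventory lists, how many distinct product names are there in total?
6

Schema mapping: "sku_description" (warehouse_gamma) = "item_name" (warehouse_beta) = product name

Products in warehouse_gamma: ['Bolt', 'Cog', 'Nut', 'Sprocket', 'Widget']
Products in warehouse_beta: ['Bolt', 'Cog', 'Sprocket', 'Washer']

Union (unique products): ['Bolt', 'Cog', 'Nut', 'Sprocket', 'Washer', 'Widget']
Count: 6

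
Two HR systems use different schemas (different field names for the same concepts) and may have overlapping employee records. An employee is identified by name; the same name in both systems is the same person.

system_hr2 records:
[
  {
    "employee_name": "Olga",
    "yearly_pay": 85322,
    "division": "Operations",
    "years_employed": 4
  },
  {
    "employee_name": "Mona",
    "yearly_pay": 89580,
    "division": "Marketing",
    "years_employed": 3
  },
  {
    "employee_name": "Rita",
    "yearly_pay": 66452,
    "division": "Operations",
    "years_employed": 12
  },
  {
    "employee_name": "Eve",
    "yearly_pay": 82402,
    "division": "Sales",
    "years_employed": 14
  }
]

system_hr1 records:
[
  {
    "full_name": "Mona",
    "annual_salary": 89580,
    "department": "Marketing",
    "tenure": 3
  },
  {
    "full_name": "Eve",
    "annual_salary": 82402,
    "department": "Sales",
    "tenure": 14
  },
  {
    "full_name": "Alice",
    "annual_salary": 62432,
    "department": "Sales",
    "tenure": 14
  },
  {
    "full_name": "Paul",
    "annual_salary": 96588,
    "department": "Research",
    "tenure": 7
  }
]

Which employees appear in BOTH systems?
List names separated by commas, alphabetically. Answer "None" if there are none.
Eve, Mona

Schema mapping: "employee_name" (system_hr2) = "full_name" (system_hr1) = employee name

Names in system_hr2: ['Eve', 'Mona', 'Olga', 'Rita']
Names in system_hr1: ['Alice', 'Eve', 'Mona', 'Paul']

Intersection: ['Eve', 'Mona']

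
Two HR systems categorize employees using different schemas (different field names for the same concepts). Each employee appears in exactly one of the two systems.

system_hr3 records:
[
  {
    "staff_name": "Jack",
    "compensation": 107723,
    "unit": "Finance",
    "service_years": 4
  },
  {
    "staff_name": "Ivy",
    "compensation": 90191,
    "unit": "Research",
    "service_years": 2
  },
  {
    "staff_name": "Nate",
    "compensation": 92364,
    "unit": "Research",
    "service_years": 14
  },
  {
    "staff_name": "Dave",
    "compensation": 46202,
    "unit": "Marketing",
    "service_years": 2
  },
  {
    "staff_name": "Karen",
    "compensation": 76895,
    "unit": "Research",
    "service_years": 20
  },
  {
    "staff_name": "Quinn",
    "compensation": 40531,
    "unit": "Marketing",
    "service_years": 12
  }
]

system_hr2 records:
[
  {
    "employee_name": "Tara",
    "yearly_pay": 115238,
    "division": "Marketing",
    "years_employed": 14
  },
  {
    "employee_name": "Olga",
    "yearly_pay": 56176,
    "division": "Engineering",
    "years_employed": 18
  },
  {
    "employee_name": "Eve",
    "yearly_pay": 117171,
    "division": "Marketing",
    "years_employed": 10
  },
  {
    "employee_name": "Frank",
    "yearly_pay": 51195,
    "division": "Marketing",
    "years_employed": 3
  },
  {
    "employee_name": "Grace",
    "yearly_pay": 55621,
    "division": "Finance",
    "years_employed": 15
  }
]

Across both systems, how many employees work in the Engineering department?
1

Schema mapping: "unit" (system_hr3) = "division" (system_hr2) = department

Engineering employees in system_hr3: 0
Engineering employees in system_hr2: 1

Total in Engineering: 0 + 1 = 1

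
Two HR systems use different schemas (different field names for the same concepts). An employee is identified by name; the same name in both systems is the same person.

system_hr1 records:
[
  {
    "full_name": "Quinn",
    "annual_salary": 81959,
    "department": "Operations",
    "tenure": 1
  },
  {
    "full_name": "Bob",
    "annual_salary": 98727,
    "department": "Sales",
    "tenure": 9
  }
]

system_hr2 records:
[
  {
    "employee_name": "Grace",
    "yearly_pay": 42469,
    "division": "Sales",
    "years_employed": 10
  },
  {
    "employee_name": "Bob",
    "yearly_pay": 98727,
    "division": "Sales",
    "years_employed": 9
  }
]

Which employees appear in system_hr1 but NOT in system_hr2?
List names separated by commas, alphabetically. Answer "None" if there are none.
Quinn

Schema mapping: "full_name" (system_hr1) = "employee_name" (system_hr2) = employee name

Names in system_hr1: ['Bob', 'Quinn']
Names in system_hr2: ['Bob', 'Grace']

In system_hr1 but not system_hr2: ['Quinn']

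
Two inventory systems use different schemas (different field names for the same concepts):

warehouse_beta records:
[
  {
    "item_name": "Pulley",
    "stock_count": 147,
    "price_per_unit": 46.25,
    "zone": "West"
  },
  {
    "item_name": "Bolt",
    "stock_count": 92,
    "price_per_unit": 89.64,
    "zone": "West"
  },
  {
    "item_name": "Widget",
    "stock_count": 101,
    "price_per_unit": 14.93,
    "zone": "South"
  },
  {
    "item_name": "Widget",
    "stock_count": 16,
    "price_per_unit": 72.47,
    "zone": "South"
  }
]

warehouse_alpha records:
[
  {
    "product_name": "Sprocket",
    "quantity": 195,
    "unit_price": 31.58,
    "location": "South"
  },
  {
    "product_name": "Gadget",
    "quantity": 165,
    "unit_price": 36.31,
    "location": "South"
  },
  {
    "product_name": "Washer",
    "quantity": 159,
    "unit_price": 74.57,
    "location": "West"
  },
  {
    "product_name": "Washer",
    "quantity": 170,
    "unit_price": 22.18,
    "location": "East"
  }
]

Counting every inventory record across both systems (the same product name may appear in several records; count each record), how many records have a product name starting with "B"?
1

Schema mapping: "item_name" (warehouse_beta) = "product_name" (warehouse_alpha) = product name

Records with product name starting with "B" in warehouse_beta: 1
Records with product name starting with "B" in warehouse_alpha: 0

Total: 1 + 0 = 1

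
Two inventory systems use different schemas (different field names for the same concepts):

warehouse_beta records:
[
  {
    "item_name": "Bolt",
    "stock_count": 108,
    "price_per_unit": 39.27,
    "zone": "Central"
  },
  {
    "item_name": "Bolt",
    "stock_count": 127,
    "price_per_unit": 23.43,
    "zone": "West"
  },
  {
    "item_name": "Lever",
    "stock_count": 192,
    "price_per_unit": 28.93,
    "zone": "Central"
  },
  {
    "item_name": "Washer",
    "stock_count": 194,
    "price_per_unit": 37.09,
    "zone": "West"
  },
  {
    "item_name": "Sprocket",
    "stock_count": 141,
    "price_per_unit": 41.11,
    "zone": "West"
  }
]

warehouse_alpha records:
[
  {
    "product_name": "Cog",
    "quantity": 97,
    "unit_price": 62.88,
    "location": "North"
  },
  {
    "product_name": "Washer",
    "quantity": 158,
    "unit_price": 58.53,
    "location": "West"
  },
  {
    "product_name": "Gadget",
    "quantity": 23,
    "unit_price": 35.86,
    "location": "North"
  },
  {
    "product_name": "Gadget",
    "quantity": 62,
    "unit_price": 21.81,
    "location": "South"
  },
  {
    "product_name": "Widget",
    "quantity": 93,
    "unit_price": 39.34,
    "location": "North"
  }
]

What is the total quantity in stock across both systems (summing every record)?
1195

To reconcile these schemas, identify the field holding the quantity in stock in each system:
1. In warehouse_beta it is "stock_count"
2. In warehouse_alpha it is "quantity"

From warehouse_beta: 108 + 127 + 192 + 194 + 141 = 762
From warehouse_alpha: 97 + 158 + 23 + 62 + 93 = 433

Total: 762 + 433 = 1195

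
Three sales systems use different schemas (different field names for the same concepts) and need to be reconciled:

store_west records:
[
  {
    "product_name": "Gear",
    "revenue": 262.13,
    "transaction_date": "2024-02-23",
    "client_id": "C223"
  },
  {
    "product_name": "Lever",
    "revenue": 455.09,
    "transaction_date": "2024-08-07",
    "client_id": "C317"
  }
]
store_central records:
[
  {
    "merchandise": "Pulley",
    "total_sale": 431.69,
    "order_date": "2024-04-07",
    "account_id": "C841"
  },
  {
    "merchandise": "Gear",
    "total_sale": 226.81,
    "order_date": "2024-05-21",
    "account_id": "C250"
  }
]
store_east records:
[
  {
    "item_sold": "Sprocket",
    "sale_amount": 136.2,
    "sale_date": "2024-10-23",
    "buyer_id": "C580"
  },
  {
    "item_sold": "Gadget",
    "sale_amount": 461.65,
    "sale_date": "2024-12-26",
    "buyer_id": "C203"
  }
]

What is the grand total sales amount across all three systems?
1973.57

Schema reconciliation - all amount fields map to sale amount:

store_west (revenue): 717.22
store_central (total_sale): 658.5
store_east (sale_amount): 597.85

Grand total: 1973.57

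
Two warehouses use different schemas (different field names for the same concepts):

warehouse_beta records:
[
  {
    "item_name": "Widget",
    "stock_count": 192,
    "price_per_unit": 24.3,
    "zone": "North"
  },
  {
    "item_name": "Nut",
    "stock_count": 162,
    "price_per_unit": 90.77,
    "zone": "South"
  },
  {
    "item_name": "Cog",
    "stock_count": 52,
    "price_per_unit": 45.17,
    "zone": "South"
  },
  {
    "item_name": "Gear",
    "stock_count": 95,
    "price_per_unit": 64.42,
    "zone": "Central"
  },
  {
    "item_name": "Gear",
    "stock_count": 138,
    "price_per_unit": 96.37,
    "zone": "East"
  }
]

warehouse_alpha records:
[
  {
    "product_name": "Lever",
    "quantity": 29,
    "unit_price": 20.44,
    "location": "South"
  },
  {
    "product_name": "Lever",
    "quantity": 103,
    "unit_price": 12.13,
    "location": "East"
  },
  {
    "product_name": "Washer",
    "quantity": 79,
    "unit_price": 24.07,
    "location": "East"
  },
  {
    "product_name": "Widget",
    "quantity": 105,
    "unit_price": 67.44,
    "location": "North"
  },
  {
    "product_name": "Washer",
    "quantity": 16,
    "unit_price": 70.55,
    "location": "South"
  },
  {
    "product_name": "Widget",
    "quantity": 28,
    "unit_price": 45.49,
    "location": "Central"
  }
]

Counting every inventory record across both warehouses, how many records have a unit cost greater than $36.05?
7

Schema mapping: "price_per_unit" (warehouse_beta) = "unit_price" (warehouse_alpha) = unit cost

Records > $36.05 in warehouse_beta: 4
Records > $36.05 in warehouse_alpha: 3

Total count: 4 + 3 = 7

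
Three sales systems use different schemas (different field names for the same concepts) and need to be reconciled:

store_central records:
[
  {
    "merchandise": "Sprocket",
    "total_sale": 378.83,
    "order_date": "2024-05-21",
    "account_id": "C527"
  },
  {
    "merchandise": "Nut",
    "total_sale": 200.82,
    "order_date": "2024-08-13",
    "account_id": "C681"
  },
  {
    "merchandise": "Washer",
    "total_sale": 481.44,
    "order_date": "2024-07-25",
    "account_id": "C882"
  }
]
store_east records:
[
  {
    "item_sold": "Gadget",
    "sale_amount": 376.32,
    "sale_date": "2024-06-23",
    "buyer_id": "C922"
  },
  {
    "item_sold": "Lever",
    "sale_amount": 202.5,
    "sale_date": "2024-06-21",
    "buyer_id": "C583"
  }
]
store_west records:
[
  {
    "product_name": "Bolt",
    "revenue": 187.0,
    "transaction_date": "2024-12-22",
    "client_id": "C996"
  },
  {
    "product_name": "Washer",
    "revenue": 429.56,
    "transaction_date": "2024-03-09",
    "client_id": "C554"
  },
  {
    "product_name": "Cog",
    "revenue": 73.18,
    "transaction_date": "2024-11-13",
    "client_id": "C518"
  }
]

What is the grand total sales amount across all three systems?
2329.65

Schema reconciliation - all amount fields map to sale amount:

store_central (total_sale): 1061.09
store_east (sale_amount): 578.82
store_west (revenue): 689.74

Grand total: 2329.65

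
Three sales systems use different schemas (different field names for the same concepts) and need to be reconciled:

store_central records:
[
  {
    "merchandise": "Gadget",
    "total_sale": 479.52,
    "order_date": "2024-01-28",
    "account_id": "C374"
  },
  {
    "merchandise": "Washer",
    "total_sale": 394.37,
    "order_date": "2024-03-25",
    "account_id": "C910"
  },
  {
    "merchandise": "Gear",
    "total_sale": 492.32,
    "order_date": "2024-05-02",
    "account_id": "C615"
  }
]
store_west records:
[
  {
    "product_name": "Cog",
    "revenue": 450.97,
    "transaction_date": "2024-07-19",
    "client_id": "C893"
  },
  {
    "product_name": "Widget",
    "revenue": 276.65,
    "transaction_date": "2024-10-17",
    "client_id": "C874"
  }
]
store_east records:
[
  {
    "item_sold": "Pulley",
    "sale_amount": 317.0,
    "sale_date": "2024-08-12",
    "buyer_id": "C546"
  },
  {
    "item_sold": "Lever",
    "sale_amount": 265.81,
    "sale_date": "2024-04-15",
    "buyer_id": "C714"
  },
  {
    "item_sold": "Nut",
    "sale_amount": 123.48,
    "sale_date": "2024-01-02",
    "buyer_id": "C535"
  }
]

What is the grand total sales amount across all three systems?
2800.12

Schema reconciliation - all amount fields map to sale amount:

store_central (total_sale): 1366.21
store_west (revenue): 727.62
store_east (sale_amount): 706.29

Grand total: 2800.12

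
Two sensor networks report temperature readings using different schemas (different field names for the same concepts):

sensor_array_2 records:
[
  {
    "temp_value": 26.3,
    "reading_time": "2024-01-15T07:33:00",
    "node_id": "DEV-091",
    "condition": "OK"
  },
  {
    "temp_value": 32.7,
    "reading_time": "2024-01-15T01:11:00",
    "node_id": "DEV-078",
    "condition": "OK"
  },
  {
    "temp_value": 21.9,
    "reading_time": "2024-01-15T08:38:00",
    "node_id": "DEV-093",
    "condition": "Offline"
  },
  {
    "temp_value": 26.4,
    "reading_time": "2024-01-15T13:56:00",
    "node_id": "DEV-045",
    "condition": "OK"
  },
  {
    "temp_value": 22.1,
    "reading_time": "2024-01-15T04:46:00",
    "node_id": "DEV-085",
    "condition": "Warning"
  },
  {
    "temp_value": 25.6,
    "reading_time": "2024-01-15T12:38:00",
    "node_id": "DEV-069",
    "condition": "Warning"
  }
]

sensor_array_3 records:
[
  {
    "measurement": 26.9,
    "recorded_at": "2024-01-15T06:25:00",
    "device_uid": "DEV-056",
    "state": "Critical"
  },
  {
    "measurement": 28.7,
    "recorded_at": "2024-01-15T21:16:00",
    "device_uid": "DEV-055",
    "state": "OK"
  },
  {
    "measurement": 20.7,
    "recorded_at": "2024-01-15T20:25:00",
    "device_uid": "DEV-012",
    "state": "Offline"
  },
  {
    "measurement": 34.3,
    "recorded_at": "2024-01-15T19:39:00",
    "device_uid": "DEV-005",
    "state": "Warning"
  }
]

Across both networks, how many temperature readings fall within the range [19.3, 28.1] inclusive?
7

Schema mapping: "temp_value" (sensor_array_2) = "measurement" (sensor_array_3) = temperature

Readings in [19.3, 28.1] from sensor_array_2: 5
Readings in [19.3, 28.1] from sensor_array_3: 2

Total count: 5 + 2 = 7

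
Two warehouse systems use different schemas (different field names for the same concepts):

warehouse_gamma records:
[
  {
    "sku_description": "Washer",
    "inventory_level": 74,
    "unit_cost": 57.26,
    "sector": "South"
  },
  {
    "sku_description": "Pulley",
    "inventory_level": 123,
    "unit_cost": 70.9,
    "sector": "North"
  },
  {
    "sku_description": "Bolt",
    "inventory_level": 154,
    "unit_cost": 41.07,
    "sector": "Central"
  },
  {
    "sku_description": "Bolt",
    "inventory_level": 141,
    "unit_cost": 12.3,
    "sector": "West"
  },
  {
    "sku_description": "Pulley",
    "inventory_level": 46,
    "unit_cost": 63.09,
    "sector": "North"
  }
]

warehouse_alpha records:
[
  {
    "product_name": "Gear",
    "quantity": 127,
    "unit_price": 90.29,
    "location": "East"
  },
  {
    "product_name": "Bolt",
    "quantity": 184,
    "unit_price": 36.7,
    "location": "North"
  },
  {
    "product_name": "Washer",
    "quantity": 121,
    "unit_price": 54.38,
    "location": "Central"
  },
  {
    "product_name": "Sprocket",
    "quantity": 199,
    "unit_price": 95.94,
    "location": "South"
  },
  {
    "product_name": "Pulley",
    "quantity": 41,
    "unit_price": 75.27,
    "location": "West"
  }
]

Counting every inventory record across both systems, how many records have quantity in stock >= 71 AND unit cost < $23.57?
1

Schema mappings:
- "inventory_level" (warehouse_gamma) = "quantity" (warehouse_alpha) = quantity
- "unit_cost" (warehouse_gamma) = "unit_price" (warehouse_alpha) = unit cost

Records meeting both conditions in warehouse_gamma: 1
Records meeting both conditions in warehouse_alpha: 0

Total: 1 + 0 = 1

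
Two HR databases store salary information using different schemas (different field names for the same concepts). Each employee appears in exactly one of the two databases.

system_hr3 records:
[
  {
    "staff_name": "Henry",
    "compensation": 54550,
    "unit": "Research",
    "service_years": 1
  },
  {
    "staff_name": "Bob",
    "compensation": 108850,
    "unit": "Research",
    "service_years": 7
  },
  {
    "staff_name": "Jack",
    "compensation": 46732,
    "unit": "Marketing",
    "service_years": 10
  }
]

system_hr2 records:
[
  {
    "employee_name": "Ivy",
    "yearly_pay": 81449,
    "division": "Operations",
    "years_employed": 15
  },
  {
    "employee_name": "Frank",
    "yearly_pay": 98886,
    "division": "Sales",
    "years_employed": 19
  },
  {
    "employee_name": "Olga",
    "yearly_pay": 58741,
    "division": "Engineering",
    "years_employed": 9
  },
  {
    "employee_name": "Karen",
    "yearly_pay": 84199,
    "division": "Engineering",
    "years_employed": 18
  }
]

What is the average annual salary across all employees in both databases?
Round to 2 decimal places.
76201.00

Schema mapping: "compensation" (system_hr3) = "yearly_pay" (system_hr2) = annual salary

All salaries: [54550, 108850, 46732, 81449, 98886, 58741, 84199]
Sum: 533407
Count: 7
Average: 533407 / 7 = 76201.00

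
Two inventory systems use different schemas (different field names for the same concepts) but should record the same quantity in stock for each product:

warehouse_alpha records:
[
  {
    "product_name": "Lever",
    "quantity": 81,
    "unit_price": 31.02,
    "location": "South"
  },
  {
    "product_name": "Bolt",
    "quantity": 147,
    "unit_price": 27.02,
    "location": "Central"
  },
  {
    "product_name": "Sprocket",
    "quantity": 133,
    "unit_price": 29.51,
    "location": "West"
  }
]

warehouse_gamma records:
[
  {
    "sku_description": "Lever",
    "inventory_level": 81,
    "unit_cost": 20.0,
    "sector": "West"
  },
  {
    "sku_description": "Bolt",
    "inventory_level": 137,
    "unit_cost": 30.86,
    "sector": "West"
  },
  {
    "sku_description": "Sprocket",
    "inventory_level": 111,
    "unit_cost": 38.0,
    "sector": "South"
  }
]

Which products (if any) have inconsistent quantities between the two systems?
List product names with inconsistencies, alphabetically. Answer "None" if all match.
Bolt, Sprocket

Schema mappings:
- "product_name" (warehouse_alpha) = "sku_description" (warehouse_gamma) = product name
- "quantity" (warehouse_alpha) = "inventory_level" (warehouse_gamma) = quantity

Comparison:
  Lever: 81 vs 81 - MATCH
  Bolt: 147 vs 137 - MISMATCH
  Sprocket: 133 vs 111 - MISMATCH

Products with inconsistencies: Bolt, Sprocket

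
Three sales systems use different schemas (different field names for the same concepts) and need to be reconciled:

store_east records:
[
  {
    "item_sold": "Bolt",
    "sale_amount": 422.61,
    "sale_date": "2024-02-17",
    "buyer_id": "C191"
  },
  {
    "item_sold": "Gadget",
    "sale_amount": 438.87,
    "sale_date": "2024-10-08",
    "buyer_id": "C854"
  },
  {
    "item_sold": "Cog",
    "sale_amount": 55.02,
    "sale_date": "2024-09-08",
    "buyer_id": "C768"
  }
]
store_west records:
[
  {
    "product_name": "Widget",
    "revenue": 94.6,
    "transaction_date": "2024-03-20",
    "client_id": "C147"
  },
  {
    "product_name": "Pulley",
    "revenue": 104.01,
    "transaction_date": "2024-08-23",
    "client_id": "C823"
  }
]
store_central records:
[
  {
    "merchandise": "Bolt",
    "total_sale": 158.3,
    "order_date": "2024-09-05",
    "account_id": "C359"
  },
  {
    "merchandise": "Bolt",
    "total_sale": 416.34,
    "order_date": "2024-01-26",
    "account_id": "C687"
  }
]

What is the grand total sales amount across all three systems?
1689.75

Schema reconciliation - all amount fields map to sale amount:

store_east (sale_amount): 916.5
store_west (revenue): 198.61
store_central (total_sale): 574.64

Grand total: 1689.75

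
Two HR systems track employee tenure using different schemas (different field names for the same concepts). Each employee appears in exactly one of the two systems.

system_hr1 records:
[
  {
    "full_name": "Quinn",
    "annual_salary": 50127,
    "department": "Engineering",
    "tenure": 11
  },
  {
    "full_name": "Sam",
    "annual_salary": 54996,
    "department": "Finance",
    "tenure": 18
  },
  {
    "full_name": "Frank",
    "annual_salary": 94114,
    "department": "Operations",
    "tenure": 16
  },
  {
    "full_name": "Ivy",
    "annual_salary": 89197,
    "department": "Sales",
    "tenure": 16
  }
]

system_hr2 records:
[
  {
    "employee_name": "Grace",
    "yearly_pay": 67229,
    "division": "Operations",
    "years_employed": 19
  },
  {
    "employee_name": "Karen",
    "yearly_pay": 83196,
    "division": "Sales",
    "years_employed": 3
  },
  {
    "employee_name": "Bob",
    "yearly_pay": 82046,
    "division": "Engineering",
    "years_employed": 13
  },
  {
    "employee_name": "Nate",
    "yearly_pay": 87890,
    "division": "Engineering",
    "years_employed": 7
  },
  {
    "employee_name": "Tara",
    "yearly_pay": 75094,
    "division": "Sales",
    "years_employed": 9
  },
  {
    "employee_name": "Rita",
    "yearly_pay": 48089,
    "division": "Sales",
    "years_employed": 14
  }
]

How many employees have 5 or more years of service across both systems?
9

Reconcile schemas: "tenure" (system_hr1) = "years_employed" (system_hr2) = years of service

From system_hr1: 4 employees with >= 5 years
From system_hr2: 5 employees with >= 5 years

Total: 4 + 5 = 9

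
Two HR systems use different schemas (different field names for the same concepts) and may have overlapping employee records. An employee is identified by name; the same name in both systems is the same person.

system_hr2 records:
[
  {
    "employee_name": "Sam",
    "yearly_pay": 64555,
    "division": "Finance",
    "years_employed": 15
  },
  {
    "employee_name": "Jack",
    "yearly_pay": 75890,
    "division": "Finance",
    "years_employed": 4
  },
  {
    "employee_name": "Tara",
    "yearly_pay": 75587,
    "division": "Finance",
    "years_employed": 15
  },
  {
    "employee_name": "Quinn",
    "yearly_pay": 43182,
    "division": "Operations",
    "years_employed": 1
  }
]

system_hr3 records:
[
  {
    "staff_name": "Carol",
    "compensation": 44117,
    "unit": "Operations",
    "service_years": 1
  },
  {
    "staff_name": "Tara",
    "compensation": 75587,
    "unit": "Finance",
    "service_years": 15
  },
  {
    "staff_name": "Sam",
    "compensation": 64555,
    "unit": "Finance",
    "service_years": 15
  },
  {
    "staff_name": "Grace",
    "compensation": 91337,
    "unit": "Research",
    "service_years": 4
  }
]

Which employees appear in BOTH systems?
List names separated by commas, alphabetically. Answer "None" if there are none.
Sam, Tara

Schema mapping: "employee_name" (system_hr2) = "staff_name" (system_hr3) = employee name

Names in system_hr2: ['Jack', 'Quinn', 'Sam', 'Tara']
Names in system_hr3: ['Carol', 'Grace', 'Sam', 'Tara']

Intersection: ['Sam', 'Tara']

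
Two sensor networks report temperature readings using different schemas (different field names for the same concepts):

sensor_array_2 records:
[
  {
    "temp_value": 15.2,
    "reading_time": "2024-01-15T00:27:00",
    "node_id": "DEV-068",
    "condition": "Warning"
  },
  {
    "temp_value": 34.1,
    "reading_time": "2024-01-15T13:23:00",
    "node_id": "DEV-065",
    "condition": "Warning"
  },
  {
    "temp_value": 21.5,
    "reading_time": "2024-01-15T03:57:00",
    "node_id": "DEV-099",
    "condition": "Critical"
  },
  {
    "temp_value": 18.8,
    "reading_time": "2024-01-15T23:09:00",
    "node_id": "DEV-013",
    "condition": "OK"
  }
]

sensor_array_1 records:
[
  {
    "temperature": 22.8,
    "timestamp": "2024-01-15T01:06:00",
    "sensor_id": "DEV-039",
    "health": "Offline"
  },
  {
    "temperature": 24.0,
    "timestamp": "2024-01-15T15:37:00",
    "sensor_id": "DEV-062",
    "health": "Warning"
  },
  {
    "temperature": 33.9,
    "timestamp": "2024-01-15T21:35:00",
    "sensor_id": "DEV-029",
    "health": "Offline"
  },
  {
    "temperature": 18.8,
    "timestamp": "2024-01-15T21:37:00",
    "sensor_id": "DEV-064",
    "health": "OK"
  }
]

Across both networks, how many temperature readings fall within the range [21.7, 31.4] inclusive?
2

Schema mapping: "temp_value" (sensor_array_2) = "temperature" (sensor_array_1) = temperature

Readings in [21.7, 31.4] from sensor_array_2: 0
Readings in [21.7, 31.4] from sensor_array_1: 2

Total count: 0 + 2 = 2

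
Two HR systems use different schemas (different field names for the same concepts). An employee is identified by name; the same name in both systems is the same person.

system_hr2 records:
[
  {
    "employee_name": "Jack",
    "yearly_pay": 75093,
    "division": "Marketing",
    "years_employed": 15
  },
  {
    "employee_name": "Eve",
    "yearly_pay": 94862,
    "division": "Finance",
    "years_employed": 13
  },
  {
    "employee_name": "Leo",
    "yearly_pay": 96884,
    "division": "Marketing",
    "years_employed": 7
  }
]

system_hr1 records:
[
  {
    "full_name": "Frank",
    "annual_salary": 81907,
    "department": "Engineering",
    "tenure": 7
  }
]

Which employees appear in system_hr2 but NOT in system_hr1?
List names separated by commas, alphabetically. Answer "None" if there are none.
Eve, Jack, Leo

Schema mapping: "employee_name" (system_hr2) = "full_name" (system_hr1) = employee name

Names in system_hr2: ['Eve', 'Jack', 'Leo']
Names in system_hr1: ['Frank']

In system_hr2 but not system_hr1: ['Eve', 'Jack', 'Leo']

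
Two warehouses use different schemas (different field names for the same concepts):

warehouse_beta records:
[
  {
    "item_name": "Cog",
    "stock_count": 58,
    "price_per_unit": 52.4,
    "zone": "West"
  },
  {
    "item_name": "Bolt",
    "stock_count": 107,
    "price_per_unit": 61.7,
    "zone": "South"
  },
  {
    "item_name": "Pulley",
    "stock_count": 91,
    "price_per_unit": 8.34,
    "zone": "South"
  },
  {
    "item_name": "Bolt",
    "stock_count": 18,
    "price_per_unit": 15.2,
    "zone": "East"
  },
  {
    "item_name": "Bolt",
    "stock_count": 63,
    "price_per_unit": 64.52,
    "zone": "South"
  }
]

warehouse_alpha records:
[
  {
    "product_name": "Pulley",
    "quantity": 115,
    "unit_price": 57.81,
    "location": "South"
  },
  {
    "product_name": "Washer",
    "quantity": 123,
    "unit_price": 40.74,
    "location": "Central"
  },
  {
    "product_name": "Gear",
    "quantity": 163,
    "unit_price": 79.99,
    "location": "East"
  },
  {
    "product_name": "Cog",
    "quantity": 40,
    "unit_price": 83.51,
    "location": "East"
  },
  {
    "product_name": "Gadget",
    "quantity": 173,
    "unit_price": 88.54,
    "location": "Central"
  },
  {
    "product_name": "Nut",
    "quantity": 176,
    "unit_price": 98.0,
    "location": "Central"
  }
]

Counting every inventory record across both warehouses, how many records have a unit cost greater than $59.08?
6

Schema mapping: "price_per_unit" (warehouse_beta) = "unit_price" (warehouse_alpha) = unit cost

Records > $59.08 in warehouse_beta: 2
Records > $59.08 in warehouse_alpha: 4

Total count: 2 + 4 = 6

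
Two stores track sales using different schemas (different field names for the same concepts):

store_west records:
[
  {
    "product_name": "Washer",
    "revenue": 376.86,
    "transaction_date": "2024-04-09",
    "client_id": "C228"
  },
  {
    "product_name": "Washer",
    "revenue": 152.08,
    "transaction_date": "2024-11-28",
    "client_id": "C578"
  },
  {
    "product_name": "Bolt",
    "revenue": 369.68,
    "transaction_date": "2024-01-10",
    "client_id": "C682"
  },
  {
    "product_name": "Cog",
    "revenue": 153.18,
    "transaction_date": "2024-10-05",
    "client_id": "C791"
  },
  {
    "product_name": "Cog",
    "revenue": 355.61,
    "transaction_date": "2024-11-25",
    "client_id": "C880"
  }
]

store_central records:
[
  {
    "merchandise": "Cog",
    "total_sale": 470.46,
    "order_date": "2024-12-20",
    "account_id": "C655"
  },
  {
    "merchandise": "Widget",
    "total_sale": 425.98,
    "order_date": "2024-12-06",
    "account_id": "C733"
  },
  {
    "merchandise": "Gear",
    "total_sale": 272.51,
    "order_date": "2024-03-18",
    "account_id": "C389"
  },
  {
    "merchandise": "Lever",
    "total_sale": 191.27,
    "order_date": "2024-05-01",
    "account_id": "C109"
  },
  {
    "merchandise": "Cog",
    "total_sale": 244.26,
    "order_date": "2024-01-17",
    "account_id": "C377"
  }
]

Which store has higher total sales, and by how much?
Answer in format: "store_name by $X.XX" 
store_central by $197.07

Schema mapping: "revenue" (store_west) = "total_sale" (store_central) = sale amount

Total for store_west: 1407.41
Total for store_central: 1604.48

Difference: |1407.41 - 1604.48| = 197.07
store_central has higher sales by $197.07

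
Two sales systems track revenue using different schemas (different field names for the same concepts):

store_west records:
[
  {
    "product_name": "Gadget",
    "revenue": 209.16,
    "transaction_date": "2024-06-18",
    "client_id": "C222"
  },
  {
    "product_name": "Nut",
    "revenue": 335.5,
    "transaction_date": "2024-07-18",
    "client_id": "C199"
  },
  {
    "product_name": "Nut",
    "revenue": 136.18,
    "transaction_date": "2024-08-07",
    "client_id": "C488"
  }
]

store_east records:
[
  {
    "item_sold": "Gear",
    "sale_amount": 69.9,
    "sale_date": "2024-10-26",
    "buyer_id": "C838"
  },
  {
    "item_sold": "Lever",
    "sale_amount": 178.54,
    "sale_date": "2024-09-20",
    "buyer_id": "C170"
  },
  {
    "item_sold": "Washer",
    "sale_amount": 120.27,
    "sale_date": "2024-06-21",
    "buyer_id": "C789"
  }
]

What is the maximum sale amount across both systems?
335.5

Reconcile: "revenue" (store_west) = "sale_amount" (store_east) = sale amount

Maximum in store_west: 335.5
Maximum in store_east: 178.54

Overall maximum: max(335.5, 178.54) = 335.5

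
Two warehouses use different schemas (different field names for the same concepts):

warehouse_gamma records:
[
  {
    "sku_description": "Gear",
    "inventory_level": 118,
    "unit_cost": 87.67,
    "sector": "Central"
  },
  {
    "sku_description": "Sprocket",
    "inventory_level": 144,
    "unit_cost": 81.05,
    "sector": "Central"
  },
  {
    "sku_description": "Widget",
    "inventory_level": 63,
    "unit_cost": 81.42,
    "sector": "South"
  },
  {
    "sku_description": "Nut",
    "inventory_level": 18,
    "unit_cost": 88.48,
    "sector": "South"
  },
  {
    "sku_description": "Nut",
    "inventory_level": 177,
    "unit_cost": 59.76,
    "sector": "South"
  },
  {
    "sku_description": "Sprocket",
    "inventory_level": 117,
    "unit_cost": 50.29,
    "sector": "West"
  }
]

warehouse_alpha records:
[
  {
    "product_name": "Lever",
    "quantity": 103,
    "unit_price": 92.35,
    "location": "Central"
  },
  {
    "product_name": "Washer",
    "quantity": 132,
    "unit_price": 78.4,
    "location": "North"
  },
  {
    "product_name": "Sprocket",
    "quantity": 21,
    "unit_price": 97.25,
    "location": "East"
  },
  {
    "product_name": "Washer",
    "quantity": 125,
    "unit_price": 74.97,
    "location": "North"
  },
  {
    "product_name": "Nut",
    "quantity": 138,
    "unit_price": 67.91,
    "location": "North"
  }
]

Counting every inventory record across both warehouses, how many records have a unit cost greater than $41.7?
11

Schema mapping: "unit_cost" (warehouse_gamma) = "unit_price" (warehouse_alpha) = unit cost

Records > $41.7 in warehouse_gamma: 6
Records > $41.7 in warehouse_alpha: 5

Total count: 6 + 5 = 11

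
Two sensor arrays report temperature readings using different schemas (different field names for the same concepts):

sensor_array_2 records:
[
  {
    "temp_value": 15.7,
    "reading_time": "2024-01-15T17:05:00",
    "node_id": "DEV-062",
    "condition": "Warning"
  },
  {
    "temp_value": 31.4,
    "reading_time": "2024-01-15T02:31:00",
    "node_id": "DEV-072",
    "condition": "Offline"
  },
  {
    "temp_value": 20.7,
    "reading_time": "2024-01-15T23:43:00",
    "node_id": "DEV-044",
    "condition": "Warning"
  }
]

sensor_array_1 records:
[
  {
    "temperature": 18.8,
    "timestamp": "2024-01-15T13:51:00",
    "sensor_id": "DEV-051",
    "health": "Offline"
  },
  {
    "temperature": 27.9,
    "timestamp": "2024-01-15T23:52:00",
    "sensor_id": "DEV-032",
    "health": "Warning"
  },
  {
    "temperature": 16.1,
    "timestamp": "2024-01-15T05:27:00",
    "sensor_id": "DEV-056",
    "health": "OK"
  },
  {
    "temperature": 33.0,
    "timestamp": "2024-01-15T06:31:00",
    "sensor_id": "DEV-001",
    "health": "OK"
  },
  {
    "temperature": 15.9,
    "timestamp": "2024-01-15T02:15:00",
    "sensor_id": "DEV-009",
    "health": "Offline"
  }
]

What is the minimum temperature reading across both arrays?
15.7

Schema mapping: "temp_value" (sensor_array_2) = "temperature" (sensor_array_1) = temperature reading

Minimum in sensor_array_2: 15.7
Minimum in sensor_array_1: 15.9

Overall minimum: min(15.7, 15.9) = 15.7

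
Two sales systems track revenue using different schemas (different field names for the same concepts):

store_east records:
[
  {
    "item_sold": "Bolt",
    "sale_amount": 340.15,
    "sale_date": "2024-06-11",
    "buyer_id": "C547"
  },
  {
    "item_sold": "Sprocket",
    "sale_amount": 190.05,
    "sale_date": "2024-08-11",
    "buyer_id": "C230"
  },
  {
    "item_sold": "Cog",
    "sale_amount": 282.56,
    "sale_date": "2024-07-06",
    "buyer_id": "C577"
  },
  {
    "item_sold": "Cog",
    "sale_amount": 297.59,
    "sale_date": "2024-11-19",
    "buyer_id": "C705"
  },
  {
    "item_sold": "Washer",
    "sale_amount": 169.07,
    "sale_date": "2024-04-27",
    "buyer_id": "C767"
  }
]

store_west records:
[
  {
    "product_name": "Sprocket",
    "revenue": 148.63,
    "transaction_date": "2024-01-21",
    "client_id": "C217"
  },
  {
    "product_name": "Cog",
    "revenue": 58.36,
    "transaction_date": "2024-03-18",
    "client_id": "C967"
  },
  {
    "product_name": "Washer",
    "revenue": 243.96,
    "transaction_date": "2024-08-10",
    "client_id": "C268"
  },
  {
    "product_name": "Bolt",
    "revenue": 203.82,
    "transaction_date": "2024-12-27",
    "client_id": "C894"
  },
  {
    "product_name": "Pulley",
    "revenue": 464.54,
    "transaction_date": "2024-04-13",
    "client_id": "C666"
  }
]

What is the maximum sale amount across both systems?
464.54

Reconcile: "sale_amount" (store_east) = "revenue" (store_west) = sale amount

Maximum in store_east: 340.15
Maximum in store_west: 464.54

Overall maximum: max(340.15, 464.54) = 464.54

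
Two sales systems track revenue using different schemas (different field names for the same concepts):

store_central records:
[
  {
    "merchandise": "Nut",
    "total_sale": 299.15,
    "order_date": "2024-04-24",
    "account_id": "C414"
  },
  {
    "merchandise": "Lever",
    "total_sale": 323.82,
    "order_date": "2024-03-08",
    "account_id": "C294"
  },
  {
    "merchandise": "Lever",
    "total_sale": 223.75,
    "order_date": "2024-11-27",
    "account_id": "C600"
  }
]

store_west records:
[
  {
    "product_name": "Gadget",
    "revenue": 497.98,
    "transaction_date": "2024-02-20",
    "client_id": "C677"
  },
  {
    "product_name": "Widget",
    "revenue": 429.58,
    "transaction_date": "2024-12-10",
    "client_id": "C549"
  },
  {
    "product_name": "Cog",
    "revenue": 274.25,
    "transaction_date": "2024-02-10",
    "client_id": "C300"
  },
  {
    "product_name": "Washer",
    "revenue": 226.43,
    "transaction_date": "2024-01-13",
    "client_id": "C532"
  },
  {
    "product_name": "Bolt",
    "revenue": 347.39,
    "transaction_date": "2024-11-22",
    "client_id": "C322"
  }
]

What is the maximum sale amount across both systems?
497.98

Reconcile: "total_sale" (store_central) = "revenue" (store_west) = sale amount

Maximum in store_central: 323.82
Maximum in store_west: 497.98

Overall maximum: max(323.82, 497.98) = 497.98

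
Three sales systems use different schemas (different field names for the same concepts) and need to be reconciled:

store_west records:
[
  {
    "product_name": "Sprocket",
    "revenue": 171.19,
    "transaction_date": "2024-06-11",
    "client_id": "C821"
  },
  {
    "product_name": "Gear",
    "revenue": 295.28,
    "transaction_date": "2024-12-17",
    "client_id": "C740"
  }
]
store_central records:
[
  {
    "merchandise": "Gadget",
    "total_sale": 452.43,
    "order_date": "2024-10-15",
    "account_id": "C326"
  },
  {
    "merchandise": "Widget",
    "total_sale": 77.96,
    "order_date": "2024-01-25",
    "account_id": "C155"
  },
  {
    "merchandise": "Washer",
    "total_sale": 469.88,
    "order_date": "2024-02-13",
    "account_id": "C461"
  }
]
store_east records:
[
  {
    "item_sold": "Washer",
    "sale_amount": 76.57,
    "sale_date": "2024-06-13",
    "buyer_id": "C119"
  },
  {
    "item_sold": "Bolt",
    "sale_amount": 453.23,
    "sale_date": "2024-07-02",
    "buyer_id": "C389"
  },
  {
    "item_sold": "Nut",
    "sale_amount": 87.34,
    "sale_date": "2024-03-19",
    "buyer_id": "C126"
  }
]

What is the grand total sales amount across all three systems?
2083.88

Schema reconciliation - all amount fields map to sale amount:

store_west (revenue): 466.47
store_central (total_sale): 1000.27
store_east (sale_amount): 617.14

Grand total: 2083.88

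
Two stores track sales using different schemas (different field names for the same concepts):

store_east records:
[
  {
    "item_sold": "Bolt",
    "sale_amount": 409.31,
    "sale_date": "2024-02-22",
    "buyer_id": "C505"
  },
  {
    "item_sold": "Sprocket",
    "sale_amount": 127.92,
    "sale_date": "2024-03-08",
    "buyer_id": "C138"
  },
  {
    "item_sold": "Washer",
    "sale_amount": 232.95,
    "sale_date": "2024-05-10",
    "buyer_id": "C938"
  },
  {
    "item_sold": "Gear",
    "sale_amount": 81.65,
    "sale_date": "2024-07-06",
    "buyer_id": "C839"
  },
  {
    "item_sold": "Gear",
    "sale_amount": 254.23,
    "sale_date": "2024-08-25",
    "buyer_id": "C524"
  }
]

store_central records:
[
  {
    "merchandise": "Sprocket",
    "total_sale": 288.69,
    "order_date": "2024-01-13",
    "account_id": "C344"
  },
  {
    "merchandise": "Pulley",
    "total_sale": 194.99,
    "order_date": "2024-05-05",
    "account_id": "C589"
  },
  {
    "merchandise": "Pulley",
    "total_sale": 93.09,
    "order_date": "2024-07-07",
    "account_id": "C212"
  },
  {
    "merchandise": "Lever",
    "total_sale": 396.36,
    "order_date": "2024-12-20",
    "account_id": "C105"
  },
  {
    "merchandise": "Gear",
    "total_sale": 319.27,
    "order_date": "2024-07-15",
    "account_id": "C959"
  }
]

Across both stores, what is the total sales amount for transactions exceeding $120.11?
2223.72

Schema mapping: "sale_amount" (store_east) = "total_sale" (store_central) = sale amount

Sum of sales > $120.11 in store_east: 1024.41
Sum of sales > $120.11 in store_central: 1199.31

Total: 1024.41 + 1199.31 = 2223.72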